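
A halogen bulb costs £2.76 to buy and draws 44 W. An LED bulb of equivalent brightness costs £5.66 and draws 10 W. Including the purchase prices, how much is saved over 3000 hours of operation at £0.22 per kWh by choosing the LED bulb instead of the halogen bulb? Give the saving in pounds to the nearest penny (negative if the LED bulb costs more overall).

£19.54

halogen bulb: £2.76 + (44/1000) kW × 3000 h × £0.22 = £2.76 + £29.04 = £31.8
LED bulb: £5.66 + (10/1000) kW × 3000 h × £0.22 = £5.66 + £6.6 = £12.26
Saving = £31.8 − £12.26 = £19.54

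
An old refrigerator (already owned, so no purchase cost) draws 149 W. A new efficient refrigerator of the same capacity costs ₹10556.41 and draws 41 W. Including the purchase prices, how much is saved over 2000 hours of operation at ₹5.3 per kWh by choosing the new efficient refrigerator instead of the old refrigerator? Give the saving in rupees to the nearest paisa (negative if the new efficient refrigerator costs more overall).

old refrigerator: ₹0.00 + (149/1000) kW × 2000 h × ₹5.3 = ₹0.00 + ₹1579.4 = ₹1579.4
new efficient refrigerator: ₹10556.41 + (41/1000) kW × 2000 h × ₹5.3 = ₹10556.41 + ₹434.6 = ₹10991.01
Saving = ₹1579.4 − ₹10991.01 = −₹9411.61

-₹9411.61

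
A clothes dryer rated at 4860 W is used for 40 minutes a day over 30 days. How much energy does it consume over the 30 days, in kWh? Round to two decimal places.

97.20 kWh

Runtime = 40 min × 30 = 1200 min = 20 h
Energy = 4.86 kW × 20 h = 97.2 kWh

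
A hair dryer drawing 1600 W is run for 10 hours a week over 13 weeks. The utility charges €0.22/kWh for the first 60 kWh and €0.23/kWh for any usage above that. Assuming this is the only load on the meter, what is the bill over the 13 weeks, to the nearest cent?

€47.24

Runtime = 10 h/week × 13 weeks = 130 h
Energy = 1.6 kW × 130 h = 208 kWh
Tier 1 (0–60 kWh): 60 × €0.22 = €13.2
Above 60 kWh: 148 × €0.23 = €34.04
Bill = €47.24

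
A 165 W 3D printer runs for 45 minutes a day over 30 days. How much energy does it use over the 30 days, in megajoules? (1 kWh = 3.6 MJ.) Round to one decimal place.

13.4 MJ

Runtime = 45 min × 30 = 1350 min = 22.5 h
Energy = 0.165 kW × 22.5 h = 3.7125 kWh
= 3.7125 × 3.6 MJ = 13.4 MJ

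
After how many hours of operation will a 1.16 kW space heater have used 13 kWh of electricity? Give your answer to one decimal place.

11.2 h

Hours = 13 kWh ÷ 1.16 kW = 11.2 h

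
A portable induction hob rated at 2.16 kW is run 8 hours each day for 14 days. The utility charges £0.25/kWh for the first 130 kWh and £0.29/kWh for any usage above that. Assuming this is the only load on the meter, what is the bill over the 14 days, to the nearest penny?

Runtime = 8 h/day × 14 days = 112 h
Energy = 2.16 kW × 112 h = 241.92 kWh
Tier 1 (0–130 kWh): 130 × £0.25 = £32.5
Above 130 kWh: 111.92 × £0.29 = £32.4568
Bill = £64.96

£64.96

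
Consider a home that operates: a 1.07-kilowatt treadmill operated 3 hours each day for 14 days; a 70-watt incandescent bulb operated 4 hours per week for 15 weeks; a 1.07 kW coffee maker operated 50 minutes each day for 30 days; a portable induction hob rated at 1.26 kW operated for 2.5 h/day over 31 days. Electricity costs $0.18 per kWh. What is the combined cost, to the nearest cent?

$31.24

treadmill: Runtime = 3 h/day × 14 days = 42 h
treadmill: 1.07 kW × 42 h = 44.94 kWh
incandescent bulb: Runtime = 4 h/week × 15 weeks = 60 h
incandescent bulb: 0.07 kW × 60 h = 4.2 kWh
coffee maker: Runtime = 50 min × 30 = 1500 min = 25 h
coffee maker: 1.07 kW × 25 h = 26.75 kWh
portable induction hob: Runtime = 2.5 h/day × 31 days = 77.5 h
portable induction hob: 1.26 kW × 77.5 h = 97.65 kWh
Total energy = 173.54 kWh
Cost = 173.54 × $0.18 = $31.24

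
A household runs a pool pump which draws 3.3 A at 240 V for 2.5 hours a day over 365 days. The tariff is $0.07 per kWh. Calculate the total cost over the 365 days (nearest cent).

$50.59

Power = 3.3 A × 240 V = 792 W = 0.792 kW
Runtime = 2.5 h/day × 365 days = 912.5 h
Energy = 0.792 kW × 912.5 h = 722.7 kWh
Cost = 722.7 kWh × $0.07/kWh = $50.59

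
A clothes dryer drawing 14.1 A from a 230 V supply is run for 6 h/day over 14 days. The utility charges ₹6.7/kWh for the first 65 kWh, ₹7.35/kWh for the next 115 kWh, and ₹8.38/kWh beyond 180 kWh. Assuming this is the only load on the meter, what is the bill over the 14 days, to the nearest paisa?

₹2055.16

Power = 14.1 A × 230 V = 3243 W = 3.243 kW
Runtime = 6 h/day × 14 days = 84 h
Energy = 3.243 kW × 84 h = 272.412 kWh
Tier 1 (0–65 kWh): 65 × ₹6.7 = ₹435.5
Tier 2 (65–180 kWh): 115 × ₹7.35 = ₹845.25
Above 180 kWh: 92.412 × ₹8.38 = ₹774.41256
Bill = ₹2055.16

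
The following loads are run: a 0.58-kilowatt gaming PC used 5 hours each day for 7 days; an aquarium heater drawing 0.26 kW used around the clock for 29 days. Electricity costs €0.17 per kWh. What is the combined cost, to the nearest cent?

gaming PC: Runtime = 5 h/day × 7 days = 35 h
gaming PC: 0.58 kW × 35 h = 20.3 kWh
aquarium heater: Runtime = 24 h × 29 = 696 h
aquarium heater: 0.26 kW × 696 h = 180.96 kWh
Total energy = 201.26 kWh
Cost = 201.26 × €0.17 = €34.21

€34.21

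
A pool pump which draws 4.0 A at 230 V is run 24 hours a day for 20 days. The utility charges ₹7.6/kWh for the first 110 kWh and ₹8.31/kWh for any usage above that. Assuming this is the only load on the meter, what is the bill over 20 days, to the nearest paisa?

₹3591.60

Power = 4.0 A × 230 V = 920 W = 0.92 kW
Runtime = 24 h × 20 = 480 h
Energy = 0.92 kW × 480 h = 441.6 kWh
Tier 1 (0–110 kWh): 110 × ₹7.6 = ₹836
Above 110 kWh: 331.6 × ₹8.31 = ₹2755.596
Bill = ₹3591.60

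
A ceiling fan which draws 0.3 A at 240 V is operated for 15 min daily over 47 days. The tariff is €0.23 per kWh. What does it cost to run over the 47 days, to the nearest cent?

Power = 0.3 A × 240 V = 72 W = 0.072 kW
Runtime = 15 min × 47 = 705 min = 11.75 h
Energy = 0.072 kW × 11.75 h = 0.846 kWh
Cost = 0.846 kWh × €0.23/kWh = €0.19

€0.19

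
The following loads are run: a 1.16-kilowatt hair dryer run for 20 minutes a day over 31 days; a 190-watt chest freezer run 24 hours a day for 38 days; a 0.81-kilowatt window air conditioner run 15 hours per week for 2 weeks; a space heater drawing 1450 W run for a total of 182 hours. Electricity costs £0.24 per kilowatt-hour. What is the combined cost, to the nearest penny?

£113.63

hair dryer: Runtime = 20 min × 31 = 620 min = 10.333333… h
hair dryer: 1.16 kW × 10.333333… h = 11.986666… kWh
chest freezer: Runtime = 24 h × 38 = 912 h
chest freezer: 0.19 kW × 912 h = 173.28 kWh
window air conditioner: Runtime = 15 h/week × 2 weeks = 30 h
window air conditioner: 0.81 kW × 30 h = 24.3 kWh
space heater: 1.45 kW × 182 h = 263.9 kWh
Total energy = 473.466666… kWh
Cost = 473.466666… × £0.24 = £113.63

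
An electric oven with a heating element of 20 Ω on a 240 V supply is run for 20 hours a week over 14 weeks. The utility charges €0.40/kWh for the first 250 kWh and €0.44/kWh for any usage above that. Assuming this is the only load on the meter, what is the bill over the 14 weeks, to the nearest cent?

Power = V²/R = 240²/20 = 2880 W = 2.88 kW
Runtime = 20 h/week × 14 weeks = 280 h
Energy = 2.88 kW × 280 h = 806.4 kWh
Tier 1 (0–250 kWh): 250 × €0.40 = €100
Above 250 kWh: 556.4 × €0.44 = €244.816
Bill = €344.82

€344.82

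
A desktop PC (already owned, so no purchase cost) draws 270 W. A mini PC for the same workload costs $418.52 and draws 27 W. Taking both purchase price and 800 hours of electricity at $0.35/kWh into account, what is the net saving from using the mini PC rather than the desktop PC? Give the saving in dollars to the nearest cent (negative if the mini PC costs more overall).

desktop PC: $0.00 + (270/1000) kW × 800 h × $0.35 = $0.00 + $75.6 = $75.6
mini PC: $418.52 + (27/1000) kW × 800 h × $0.35 = $418.52 + $7.56 = $426.08
Saving = $75.6 − $426.08 = −$350.48

-$350.48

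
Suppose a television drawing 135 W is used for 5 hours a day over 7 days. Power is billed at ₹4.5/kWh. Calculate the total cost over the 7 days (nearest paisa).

Runtime = 5 h/day × 7 days = 35 h
Energy = 0.135 kW × 35 h = 4.725 kWh
Cost = 4.725 kWh × ₹4.5/kWh = ₹21.26

₹21.26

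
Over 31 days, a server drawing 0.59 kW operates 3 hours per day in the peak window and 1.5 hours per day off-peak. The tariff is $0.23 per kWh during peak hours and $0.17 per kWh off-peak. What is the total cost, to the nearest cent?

Peak energy = 0.59 kW × 3 h × 31 = 54.87 kWh
Off-peak energy = 0.59 kW × 1.5 h × 31 = 27.435 kWh
Cost = 54.87 × $0.23 + 27.435 × $0.17 = $12.6201 + $4.66395 = $17.28

$17.28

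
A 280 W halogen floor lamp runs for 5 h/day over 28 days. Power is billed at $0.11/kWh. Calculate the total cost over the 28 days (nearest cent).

Runtime = 5 h/day × 28 days = 140 h
Energy = 0.28 kW × 140 h = 39.2 kWh
Cost = 39.2 kWh × $0.11/kWh = $4.31

$4.31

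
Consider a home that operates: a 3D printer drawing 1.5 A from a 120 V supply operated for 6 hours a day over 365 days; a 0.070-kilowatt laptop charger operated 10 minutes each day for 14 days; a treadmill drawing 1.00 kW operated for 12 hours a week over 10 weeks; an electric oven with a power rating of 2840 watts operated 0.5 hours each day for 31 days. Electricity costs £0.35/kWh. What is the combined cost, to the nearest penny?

£195.43

3D printer: Power = 1.5 A × 120 V = 180 W = 0.18 kW
3D printer: Runtime = 6 h/day × 365 days = 2190 h
3D printer: 0.18 kW × 2190 h = 394.2 kWh
laptop charger: Runtime = 10 min × 14 = 140 min = 2.333333… h
laptop charger: 0.07 kW × 2.333333… h = 0.163333… kWh
treadmill: Runtime = 12 h/week × 10 weeks = 120 h
treadmill: 1 kW × 120 h = 120 kWh
electric oven: Runtime = 0.5 h/day × 31 days = 15.5 h
electric oven: 2.84 kW × 15.5 h = 44.02 kWh
Total energy = 558.383333… kWh
Cost = 558.383333… × £0.35 = £195.43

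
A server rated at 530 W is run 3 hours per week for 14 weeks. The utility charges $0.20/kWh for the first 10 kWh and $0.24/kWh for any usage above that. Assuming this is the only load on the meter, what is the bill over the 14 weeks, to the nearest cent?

Runtime = 3 h/week × 14 weeks = 42 h
Energy = 0.53 kW × 42 h = 22.26 kWh
Tier 1 (0–10 kWh): 10 × $0.20 = $2
Above 10 kWh: 12.26 × $0.24 = $2.9424
Bill = $4.94

$4.94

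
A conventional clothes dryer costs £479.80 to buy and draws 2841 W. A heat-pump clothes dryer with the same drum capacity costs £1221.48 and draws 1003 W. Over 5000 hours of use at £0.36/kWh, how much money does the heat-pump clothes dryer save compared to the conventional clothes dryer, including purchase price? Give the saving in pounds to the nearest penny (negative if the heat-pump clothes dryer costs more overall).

conventional clothes dryer: £479.80 + (2841/1000) kW × 5000 h × £0.36 = £479.80 + £5113.8 = £5593.6
heat-pump clothes dryer: £1221.48 + (1003/1000) kW × 5000 h × £0.36 = £1221.48 + £1805.4 = £3026.88
Saving = £5593.6 − £3026.88 = £2566.72

£2566.72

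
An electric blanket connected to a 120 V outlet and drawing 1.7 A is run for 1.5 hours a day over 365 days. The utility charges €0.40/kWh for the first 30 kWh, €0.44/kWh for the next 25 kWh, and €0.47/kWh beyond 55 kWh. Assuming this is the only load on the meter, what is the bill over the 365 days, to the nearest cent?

Power = 1.7 A × 120 V = 204 W = 0.204 kW
Runtime = 1.5 h/day × 365 days = 547.5 h
Energy = 0.204 kW × 547.5 h = 111.69 kWh
Tier 1 (0–30 kWh): 30 × €0.40 = €12
Tier 2 (30–55 kWh): 25 × €0.44 = €11
Above 55 kWh: 56.69 × €0.47 = €26.6443
Bill = €49.64

€49.64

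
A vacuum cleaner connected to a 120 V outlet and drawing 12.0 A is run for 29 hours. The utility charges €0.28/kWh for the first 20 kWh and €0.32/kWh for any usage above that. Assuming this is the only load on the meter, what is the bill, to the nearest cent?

Power = 12.0 A × 120 V = 1440 W = 1.44 kW
Energy = 1.44 kW × 29 h = 41.76 kWh
Tier 1 (0–20 kWh): 20 × €0.28 = €5.6
Above 20 kWh: 21.76 × €0.32 = €6.9632
Bill = €12.56

€12.56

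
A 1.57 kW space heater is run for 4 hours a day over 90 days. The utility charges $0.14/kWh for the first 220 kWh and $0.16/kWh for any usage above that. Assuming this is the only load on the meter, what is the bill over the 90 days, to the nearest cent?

Runtime = 4 h/day × 90 days = 360 h
Energy = 1.57 kW × 360 h = 565.2 kWh
Tier 1 (0–220 kWh): 220 × $0.14 = $30.8
Above 220 kWh: 345.2 × $0.16 = $55.232
Bill = $86.03

$86.03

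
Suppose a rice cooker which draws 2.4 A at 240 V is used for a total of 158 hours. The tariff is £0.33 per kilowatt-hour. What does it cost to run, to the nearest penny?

Power = 2.4 A × 240 V = 576 W = 0.576 kW
Energy = 0.576 kW × 158 h = 91.008 kWh
Cost = 91.008 kWh × £0.33/kWh = £30.03

£30.03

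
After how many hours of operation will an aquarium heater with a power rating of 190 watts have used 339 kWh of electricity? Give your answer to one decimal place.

Hours = 339 kWh ÷ 0.19 kW = 1784.2 h

1784.2 h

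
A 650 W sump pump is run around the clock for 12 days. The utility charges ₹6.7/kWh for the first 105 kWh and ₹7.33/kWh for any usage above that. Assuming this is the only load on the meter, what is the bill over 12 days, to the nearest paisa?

₹1306.03

Runtime = 24 h × 12 = 288 h
Energy = 0.65 kW × 288 h = 187.2 kWh
Tier 1 (0–105 kWh): 105 × ₹6.7 = ₹703.5
Above 105 kWh: 82.2 × ₹7.33 = ₹602.526
Bill = ₹1306.03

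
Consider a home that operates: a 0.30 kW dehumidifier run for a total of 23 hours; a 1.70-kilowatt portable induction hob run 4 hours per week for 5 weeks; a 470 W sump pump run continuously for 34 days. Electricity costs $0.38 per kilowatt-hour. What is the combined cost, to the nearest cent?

$161.28

dehumidifier: 0.3 kW × 23 h = 6.9 kWh
portable induction hob: Runtime = 4 h/week × 5 weeks = 20 h
portable induction hob: 1.7 kW × 20 h = 34 kWh
sump pump: Runtime = 24 h × 34 = 816 h
sump pump: 0.47 kW × 816 h = 383.52 kWh
Total energy = 424.42 kWh
Cost = 424.42 × $0.38 = $161.28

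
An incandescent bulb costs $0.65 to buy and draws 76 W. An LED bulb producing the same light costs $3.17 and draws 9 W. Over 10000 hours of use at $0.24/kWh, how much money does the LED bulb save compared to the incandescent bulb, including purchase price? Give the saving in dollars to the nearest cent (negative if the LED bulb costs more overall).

$158.28

incandescent bulb: $0.65 + (76/1000) kW × 10000 h × $0.24 = $0.65 + $182.4 = $183.05
LED bulb: $3.17 + (9/1000) kW × 10000 h × $0.24 = $3.17 + $21.6 = $24.77
Saving = $183.05 − $24.77 = $158.28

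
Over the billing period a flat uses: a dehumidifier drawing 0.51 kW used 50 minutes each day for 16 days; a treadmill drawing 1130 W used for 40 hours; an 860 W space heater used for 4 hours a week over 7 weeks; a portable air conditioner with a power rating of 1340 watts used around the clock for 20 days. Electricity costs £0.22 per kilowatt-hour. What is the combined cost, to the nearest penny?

dehumidifier: Runtime = 50 min × 16 = 800 min = 13.333333… h
dehumidifier: 0.51 kW × 13.333333… h = 6.8 kWh
treadmill: 1.13 kW × 40 h = 45.2 kWh
space heater: Runtime = 4 h/week × 7 weeks = 28 h
space heater: 0.86 kW × 28 h = 24.08 kWh
portable air conditioner: Runtime = 24 h × 20 = 480 h
portable air conditioner: 1.34 kW × 480 h = 643.2 kWh
Total energy = 719.28 kWh
Cost = 719.28 × £0.22 = £158.24

£158.24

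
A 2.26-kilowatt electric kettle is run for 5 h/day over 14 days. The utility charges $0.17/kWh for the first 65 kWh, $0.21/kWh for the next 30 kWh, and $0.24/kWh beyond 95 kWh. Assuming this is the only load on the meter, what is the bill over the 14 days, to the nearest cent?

Runtime = 5 h/day × 14 days = 70 h
Energy = 2.26 kW × 70 h = 158.2 kWh
Tier 1 (0–65 kWh): 65 × $0.17 = $11.05
Tier 2 (65–95 kWh): 30 × $0.21 = $6.3
Above 95 kWh: 63.2 × $0.24 = $15.168
Bill = $32.52

$32.52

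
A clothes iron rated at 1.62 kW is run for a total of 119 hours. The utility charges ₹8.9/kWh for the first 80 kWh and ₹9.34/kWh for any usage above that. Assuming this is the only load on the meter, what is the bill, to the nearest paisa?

₹1765.37

Energy = 1.62 kW × 119 h = 192.78 kWh
Tier 1 (0–80 kWh): 80 × ₹8.9 = ₹712
Above 80 kWh: 112.78 × ₹9.34 = ₹1053.3652
Bill = ₹1765.37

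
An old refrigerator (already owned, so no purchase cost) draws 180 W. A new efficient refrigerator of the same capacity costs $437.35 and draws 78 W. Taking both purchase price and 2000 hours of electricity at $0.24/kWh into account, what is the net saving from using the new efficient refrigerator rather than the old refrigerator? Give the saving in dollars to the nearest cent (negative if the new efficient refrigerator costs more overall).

-$388.39

old refrigerator: $0.00 + (180/1000) kW × 2000 h × $0.24 = $0.00 + $86.4 = $86.4
new efficient refrigerator: $437.35 + (78/1000) kW × 2000 h × $0.24 = $437.35 + $37.44 = $474.79
Saving = $86.4 − $474.79 = −$388.39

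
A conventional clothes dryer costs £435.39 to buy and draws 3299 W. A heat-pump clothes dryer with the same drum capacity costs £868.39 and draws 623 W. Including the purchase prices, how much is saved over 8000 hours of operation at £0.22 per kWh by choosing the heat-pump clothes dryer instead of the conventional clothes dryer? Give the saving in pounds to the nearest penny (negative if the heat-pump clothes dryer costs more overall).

£4276.76

conventional clothes dryer: £435.39 + (3299/1000) kW × 8000 h × £0.22 = £435.39 + £5806.24 = £6241.63
heat-pump clothes dryer: £868.39 + (623/1000) kW × 8000 h × £0.22 = £868.39 + £1096.48 = £1964.87
Saving = £6241.63 − £1964.87 = £4276.76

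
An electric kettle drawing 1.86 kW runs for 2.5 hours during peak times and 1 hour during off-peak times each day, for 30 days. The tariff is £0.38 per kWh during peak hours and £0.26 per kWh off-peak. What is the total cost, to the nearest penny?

£67.52

Peak energy = 1.86 kW × 2.5 h × 30 = 139.5 kWh
Off-peak energy = 1.86 kW × 1 h × 30 = 55.8 kWh
Cost = 139.5 × £0.38 + 55.8 × £0.26 = £53.01 + £14.508 = £67.52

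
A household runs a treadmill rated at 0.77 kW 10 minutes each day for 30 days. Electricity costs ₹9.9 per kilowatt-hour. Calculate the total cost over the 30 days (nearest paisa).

Runtime = 10 min × 30 = 300 min = 5 h
Energy = 0.77 kW × 5 h = 3.85 kWh
Cost = 3.85 kWh × ₹9.9/kWh = ₹38.12

₹38.12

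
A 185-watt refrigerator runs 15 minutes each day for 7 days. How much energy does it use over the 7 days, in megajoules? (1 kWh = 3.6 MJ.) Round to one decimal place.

1.2 MJ

Runtime = 15 min × 7 = 105 min = 1.75 h
Energy = 0.185 kW × 1.75 h = 0.32375 kWh
= 0.32375 × 3.6 MJ = 1.2 MJ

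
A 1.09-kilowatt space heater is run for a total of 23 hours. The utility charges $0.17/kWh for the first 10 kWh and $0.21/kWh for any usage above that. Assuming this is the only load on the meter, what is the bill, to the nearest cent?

$4.86

Energy = 1.09 kW × 23 h = 25.07 kWh
Tier 1 (0–10 kWh): 10 × $0.17 = $1.7
Above 10 kWh: 15.07 × $0.21 = $3.1647
Bill = $4.86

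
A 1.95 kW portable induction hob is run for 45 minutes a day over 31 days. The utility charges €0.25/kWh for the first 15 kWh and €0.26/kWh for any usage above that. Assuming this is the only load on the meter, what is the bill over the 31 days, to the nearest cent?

Runtime = 45 min × 31 = 1395 min = 23.25 h
Energy = 1.95 kW × 23.25 h = 45.3375 kWh
Tier 1 (0–15 kWh): 15 × €0.25 = €3.75
Above 15 kWh: 30.3375 × €0.26 = €7.88775
Bill = €11.64

€11.64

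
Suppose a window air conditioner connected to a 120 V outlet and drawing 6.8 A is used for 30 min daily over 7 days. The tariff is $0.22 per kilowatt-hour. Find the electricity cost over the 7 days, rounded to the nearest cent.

Power = 6.8 A × 120 V = 816 W = 0.816 kW
Runtime = 30 min × 7 = 210 min = 3.5 h
Energy = 0.816 kW × 3.5 h = 2.856 kWh
Cost = 2.856 kWh × $0.22/kWh = $0.63

$0.63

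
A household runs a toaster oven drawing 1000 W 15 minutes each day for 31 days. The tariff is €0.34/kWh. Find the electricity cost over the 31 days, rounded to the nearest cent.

Runtime = 15 min × 31 = 465 min = 7.75 h
Energy = 1 kW × 7.75 h = 7.75 kWh
Cost = 7.75 kWh × €0.34/kWh = €2.64

€2.64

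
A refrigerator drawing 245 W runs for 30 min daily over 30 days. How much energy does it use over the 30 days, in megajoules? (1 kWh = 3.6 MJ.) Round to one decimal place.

13.2 MJ

Runtime = 30 min × 30 = 900 min = 15 h
Energy = 0.245 kW × 15 h = 3.675 kWh
= 3.675 × 3.6 MJ = 13.2 MJ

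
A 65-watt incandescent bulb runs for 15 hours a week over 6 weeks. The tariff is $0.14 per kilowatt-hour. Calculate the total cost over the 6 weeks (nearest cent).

$0.82

Runtime = 15 h/week × 6 weeks = 90 h
Energy = 0.065 kW × 90 h = 5.85 kWh
Cost = 5.85 kWh × $0.14/kWh = $0.82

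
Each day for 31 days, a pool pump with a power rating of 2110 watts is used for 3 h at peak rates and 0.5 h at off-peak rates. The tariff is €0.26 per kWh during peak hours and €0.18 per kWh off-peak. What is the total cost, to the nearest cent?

Peak energy = 2.11 kW × 3 h × 31 = 196.23 kWh
Off-peak energy = 2.11 kW × 0.5 h × 31 = 32.705 kWh
Cost = 196.23 × €0.26 + 32.705 × €0.18 = €51.0198 + €5.8869 = €56.91

€56.91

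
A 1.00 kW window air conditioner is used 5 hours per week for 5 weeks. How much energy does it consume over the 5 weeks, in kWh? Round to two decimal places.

Runtime = 5 h/week × 5 weeks = 25 h
Energy = 1 kW × 25 h = 25 kWh

25.00 kWh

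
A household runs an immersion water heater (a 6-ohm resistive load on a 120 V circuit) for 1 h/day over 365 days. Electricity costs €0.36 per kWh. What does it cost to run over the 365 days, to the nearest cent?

€315.36

Power = V²/R = 120²/6 = 2400 W = 2.4 kW
Runtime = 1 h/day × 365 days = 365 h
Energy = 2.4 kW × 365 h = 876 kWh
Cost = 876 kWh × €0.36/kWh = €315.36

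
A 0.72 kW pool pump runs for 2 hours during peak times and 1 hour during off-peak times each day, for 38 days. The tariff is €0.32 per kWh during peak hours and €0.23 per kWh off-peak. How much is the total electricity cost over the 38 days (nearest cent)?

Peak energy = 0.72 kW × 2 h × 38 = 54.72 kWh
Off-peak energy = 0.72 kW × 1 h × 38 = 27.36 kWh
Cost = 54.72 × €0.32 + 27.36 × €0.23 = €17.5104 + €6.2928 = €23.80

€23.80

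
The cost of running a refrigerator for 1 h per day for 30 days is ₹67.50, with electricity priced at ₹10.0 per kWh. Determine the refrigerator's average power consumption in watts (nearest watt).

225 W

Energy = ₹67.50 ÷ ₹10.0/kWh = 6.75 kWh
Runtime = 1 h/day × 30 days = 30 h
Power = 6.75 kWh ÷ 30 h = 0.225 kW = 225 W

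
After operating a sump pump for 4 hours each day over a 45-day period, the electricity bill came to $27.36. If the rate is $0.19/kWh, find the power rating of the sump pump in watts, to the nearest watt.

Energy = $27.36 ÷ $0.19/kWh = 144 kWh
Runtime = 4 h/day × 45 days = 180 h
Power = 144 kWh ÷ 180 h = 0.8 kW = 800 W

800 W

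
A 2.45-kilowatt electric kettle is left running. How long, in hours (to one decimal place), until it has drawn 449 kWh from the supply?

183.3 h

Hours = 449 kWh ÷ 2.45 kW = 183.3 h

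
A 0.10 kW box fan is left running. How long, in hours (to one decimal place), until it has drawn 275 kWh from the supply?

Hours = 275 kWh ÷ 0.1 kW = 2750.0 h

2750.0 h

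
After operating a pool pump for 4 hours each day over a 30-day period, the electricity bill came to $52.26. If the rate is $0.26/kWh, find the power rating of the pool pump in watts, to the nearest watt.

1675 W

Energy = $52.26 ÷ $0.26/kWh = 201 kWh
Runtime = 4 h/day × 30 days = 120 h
Power = 201 kWh ÷ 120 h = 1.675 kW = 1675 W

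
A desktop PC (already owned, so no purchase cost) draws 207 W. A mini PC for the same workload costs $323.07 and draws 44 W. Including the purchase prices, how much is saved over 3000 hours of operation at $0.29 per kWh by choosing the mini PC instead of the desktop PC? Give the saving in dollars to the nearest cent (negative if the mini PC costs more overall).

-$181.26

desktop PC: $0.00 + (207/1000) kW × 3000 h × $0.29 = $0.00 + $180.09 = $180.09
mini PC: $323.07 + (44/1000) kW × 3000 h × $0.29 = $323.07 + $38.28 = $361.35
Saving = $180.09 − $361.35 = −$181.26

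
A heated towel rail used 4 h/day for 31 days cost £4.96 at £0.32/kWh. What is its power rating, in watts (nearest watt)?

Energy = £4.96 ÷ £0.32/kWh = 15.5 kWh
Runtime = 4 h/day × 31 days = 124 h
Power = 15.5 kWh ÷ 124 h = 0.125 kW = 125 W

125 W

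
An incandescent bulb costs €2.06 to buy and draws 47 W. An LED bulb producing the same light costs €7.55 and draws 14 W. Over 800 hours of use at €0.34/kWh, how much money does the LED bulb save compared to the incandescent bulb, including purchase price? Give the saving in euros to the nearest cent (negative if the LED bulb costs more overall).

incandescent bulb: €2.06 + (47/1000) kW × 800 h × €0.34 = €2.06 + €12.784 = €14.844
LED bulb: €7.55 + (14/1000) kW × 800 h × €0.34 = €7.55 + €3.808 = €11.358
Saving = €14.844 − €11.358 = €3.486 → €3.49

€3.49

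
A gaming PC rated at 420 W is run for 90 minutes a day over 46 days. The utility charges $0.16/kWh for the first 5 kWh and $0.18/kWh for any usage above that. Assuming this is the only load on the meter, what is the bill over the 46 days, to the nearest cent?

$5.12

Runtime = 90 min × 46 = 4140 min = 69 h
Energy = 0.42 kW × 69 h = 28.98 kWh
Tier 1 (0–5 kWh): 5 × $0.16 = $0.8
Above 5 kWh: 23.98 × $0.18 = $4.3164
Bill = $5.12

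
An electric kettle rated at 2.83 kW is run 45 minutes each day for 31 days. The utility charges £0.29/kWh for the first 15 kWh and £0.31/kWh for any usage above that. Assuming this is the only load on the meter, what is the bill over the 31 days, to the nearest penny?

£20.10

Runtime = 45 min × 31 = 1395 min = 23.25 h
Energy = 2.83 kW × 23.25 h = 65.7975 kWh
Tier 1 (0–15 kWh): 15 × £0.29 = £4.35
Above 15 kWh: 50.7975 × £0.31 = £15.747225
Bill = £20.10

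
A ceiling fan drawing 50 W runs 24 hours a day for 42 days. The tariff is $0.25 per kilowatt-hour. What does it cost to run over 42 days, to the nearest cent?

$12.60

Runtime = 24 h × 42 = 1008 h
Energy = 0.05 kW × 1008 h = 50.4 kWh
Cost = 50.4 kWh × $0.25/kWh = $12.60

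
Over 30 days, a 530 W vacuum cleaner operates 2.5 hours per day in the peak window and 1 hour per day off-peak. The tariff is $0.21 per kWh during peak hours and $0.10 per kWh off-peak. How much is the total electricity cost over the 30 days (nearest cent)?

Peak energy = 0.53 kW × 2.5 h × 30 = 39.75 kWh
Off-peak energy = 0.53 kW × 1 h × 30 = 15.9 kWh
Cost = 39.75 × $0.21 + 15.9 × $0.10 = $8.3475 + $1.59 = $9.94

$9.94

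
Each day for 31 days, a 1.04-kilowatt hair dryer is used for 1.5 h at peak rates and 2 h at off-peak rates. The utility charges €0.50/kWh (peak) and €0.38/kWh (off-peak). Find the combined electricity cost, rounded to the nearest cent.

€48.68

Peak energy = 1.04 kW × 1.5 h × 31 = 48.36 kWh
Off-peak energy = 1.04 kW × 2 h × 31 = 64.48 kWh
Cost = 48.36 × €0.50 + 64.48 × €0.38 = €24.18 + €24.5024 = €48.68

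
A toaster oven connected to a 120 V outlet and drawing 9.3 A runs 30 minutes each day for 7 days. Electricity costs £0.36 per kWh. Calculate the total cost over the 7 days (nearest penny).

£1.41

Power = 9.3 A × 120 V = 1116 W = 1.116 kW
Runtime = 30 min × 7 = 210 min = 3.5 h
Energy = 1.116 kW × 3.5 h = 3.906 kWh
Cost = 3.906 kWh × £0.36/kWh = £1.41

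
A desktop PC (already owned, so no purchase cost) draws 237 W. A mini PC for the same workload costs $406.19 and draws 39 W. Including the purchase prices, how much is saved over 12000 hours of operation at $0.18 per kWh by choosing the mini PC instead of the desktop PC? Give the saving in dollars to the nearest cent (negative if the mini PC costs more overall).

desktop PC: $0.00 + (237/1000) kW × 12000 h × $0.18 = $0.00 + $511.92 = $511.92
mini PC: $406.19 + (39/1000) kW × 12000 h × $0.18 = $406.19 + $84.24 = $490.43
Saving = $511.92 − $490.43 = $21.49

$21.49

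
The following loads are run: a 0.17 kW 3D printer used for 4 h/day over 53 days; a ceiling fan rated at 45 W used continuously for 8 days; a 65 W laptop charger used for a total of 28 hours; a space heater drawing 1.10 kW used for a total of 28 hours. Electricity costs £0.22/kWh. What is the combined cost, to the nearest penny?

3D printer: Runtime = 4 h/day × 53 days = 212 h
3D printer: 0.17 kW × 212 h = 36.04 kWh
ceiling fan: Runtime = 24 h × 8 = 192 h
ceiling fan: 0.045 kW × 192 h = 8.64 kWh
laptop charger: 0.065 kW × 28 h = 1.82 kWh
space heater: 1.1 kW × 28 h = 30.8 kWh
Total energy = 77.3 kWh
Cost = 77.3 × £0.22 = £17.01

£17.01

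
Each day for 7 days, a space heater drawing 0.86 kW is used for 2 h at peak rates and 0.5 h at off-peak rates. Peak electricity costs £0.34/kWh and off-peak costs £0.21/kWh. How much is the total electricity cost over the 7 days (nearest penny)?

Peak energy = 0.86 kW × 2 h × 7 = 12.04 kWh
Off-peak energy = 0.86 kW × 0.5 h × 7 = 3.01 kWh
Cost = 12.04 × £0.34 + 3.01 × £0.21 = £4.0936 + £0.6321 = £4.73

£4.73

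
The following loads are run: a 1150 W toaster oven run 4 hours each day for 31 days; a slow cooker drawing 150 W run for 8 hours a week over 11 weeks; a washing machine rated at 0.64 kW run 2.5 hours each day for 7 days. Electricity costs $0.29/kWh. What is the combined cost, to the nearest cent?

$48.43

toaster oven: Runtime = 4 h/day × 31 days = 124 h
toaster oven: 1.15 kW × 124 h = 142.6 kWh
slow cooker: Runtime = 8 h/week × 11 weeks = 88 h
slow cooker: 0.15 kW × 88 h = 13.2 kWh
washing machine: Runtime = 2.5 h/day × 7 days = 17.5 h
washing machine: 0.64 kW × 17.5 h = 11.2 kWh
Total energy = 167 kWh
Cost = 167 × $0.29 = $48.43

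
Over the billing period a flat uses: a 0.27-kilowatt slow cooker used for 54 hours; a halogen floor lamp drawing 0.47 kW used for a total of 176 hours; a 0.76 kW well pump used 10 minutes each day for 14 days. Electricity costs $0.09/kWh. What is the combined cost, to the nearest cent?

$8.92

slow cooker: 0.27 kW × 54 h = 14.58 kWh
halogen floor lamp: 0.47 kW × 176 h = 82.72 kWh
well pump: Runtime = 10 min × 14 = 140 min = 2.333333… h
well pump: 0.76 kW × 2.333333… h = 1.773333… kWh
Total energy = 99.073333… kWh
Cost = 99.073333… × $0.09 = $8.92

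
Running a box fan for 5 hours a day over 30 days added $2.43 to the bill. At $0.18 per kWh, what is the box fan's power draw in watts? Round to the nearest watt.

90 W

Energy = $2.43 ÷ $0.18/kWh = 13.5 kWh
Runtime = 5 h/day × 30 days = 150 h
Power = 13.5 kWh ÷ 150 h = 0.09 kW = 90 W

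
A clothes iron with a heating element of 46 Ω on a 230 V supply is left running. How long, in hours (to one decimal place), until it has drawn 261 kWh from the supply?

227.0 h

Power = V²/R = 230²/46 = 1150 W = 1.15 kW
Hours = 261 kWh ÷ 1.15 kW = 227.0 h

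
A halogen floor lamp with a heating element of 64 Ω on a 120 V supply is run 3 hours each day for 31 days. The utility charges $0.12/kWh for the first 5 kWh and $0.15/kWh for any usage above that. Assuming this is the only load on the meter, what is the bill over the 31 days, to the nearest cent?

Power = V²/R = 120²/64 = 225 W = 0.225 kW
Runtime = 3 h/day × 31 days = 93 h
Energy = 0.225 kW × 93 h = 20.925 kWh
Tier 1 (0–5 kWh): 5 × $0.12 = $0.6
Above 5 kWh: 15.925 × $0.15 = $2.38875
Bill = $2.99

$2.99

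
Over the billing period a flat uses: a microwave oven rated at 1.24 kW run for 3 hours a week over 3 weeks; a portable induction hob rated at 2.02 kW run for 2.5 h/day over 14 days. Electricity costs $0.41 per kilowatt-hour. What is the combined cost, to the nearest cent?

$33.56

microwave oven: Runtime = 3 h/week × 3 weeks = 9 h
microwave oven: 1.24 kW × 9 h = 11.16 kWh
portable induction hob: Runtime = 2.5 h/day × 14 days = 35 h
portable induction hob: 2.02 kW × 35 h = 70.7 kWh
Total energy = 81.86 kWh
Cost = 81.86 × $0.41 = $33.56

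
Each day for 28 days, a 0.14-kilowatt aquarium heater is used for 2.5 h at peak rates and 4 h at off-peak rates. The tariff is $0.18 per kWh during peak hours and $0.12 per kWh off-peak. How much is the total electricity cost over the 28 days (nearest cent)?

$3.65

Peak energy = 0.14 kW × 2.5 h × 28 = 9.8 kWh
Off-peak energy = 0.14 kW × 4 h × 28 = 15.68 kWh
Cost = 9.8 × $0.18 + 15.68 × $0.12 = $1.764 + $1.8816 = $3.65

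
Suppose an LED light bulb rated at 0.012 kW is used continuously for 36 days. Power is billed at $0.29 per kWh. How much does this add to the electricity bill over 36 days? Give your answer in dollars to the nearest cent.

Runtime = 24 h × 36 = 864 h
Energy = 0.012 kW × 864 h = 10.368 kWh
Cost = 10.368 kWh × $0.29/kWh = $3.01

$3.01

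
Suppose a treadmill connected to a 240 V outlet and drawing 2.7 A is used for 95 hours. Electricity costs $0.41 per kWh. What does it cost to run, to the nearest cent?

$25.24

Power = 2.7 A × 240 V = 648 W = 0.648 kW
Energy = 0.648 kW × 95 h = 61.56 kWh
Cost = 61.56 kWh × $0.41/kWh = $25.24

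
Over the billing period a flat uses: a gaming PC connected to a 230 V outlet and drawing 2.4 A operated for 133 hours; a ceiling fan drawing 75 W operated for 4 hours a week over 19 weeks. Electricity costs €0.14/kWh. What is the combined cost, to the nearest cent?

€11.08

gaming PC: Power = 2.4 A × 230 V = 552 W = 0.552 kW
gaming PC: 0.552 kW × 133 h = 73.416 kWh
ceiling fan: Runtime = 4 h/week × 19 weeks = 76 h
ceiling fan: 0.075 kW × 76 h = 5.7 kWh
Total energy = 79.116 kWh
Cost = 79.116 × €0.14 = €11.08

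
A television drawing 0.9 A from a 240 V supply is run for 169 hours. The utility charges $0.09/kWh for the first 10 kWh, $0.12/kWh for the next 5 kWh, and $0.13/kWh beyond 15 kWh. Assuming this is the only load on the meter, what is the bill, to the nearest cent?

Power = 0.9 A × 240 V = 216 W = 0.216 kW
Energy = 0.216 kW × 169 h = 36.504 kWh
Tier 1 (0–10 kWh): 10 × $0.09 = $0.9
Tier 2 (10–15 kWh): 5 × $0.12 = $0.6
Above 15 kWh: 21.504 × $0.13 = $2.79552
Bill = $4.30

$4.30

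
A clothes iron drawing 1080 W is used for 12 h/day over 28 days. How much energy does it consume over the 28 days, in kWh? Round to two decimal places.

Runtime = 12 h/day × 28 days = 336 h
Energy = 1.08 kW × 336 h = 362.88 kWh

362.88 kWh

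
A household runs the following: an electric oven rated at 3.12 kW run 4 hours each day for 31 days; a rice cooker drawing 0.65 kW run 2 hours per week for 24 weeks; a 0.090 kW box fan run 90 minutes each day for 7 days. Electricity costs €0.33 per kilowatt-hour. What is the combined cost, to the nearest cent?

electric oven: Runtime = 4 h/day × 31 days = 124 h
electric oven: 3.12 kW × 124 h = 386.88 kWh
rice cooker: Runtime = 2 h/week × 24 weeks = 48 h
rice cooker: 0.65 kW × 48 h = 31.2 kWh
box fan: Runtime = 90 min × 7 = 630 min = 10.5 h
box fan: 0.09 kW × 10.5 h = 0.945 kWh
Total energy = 419.025 kWh
Cost = 419.025 × €0.33 = €138.28

€138.28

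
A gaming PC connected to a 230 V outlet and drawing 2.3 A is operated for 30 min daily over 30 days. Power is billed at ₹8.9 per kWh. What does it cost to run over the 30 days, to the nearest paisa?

Power = 2.3 A × 230 V = 529 W = 0.529 kW
Runtime = 30 min × 30 = 900 min = 15 h
Energy = 0.529 kW × 15 h = 7.935 kWh
Cost = 7.935 kWh × ₹8.9/kWh = ₹70.62

₹70.62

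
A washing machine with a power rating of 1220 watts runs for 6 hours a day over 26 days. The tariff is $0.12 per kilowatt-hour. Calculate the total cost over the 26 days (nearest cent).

Runtime = 6 h/day × 26 days = 156 h
Energy = 1.22 kW × 156 h = 190.32 kWh
Cost = 190.32 kWh × $0.12/kWh = $22.84

$22.84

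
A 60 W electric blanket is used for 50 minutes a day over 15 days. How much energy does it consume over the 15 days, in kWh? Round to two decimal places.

Runtime = 50 min × 15 = 750 min = 12.5 h
Energy = 0.06 kW × 12.5 h = 0.75 kWh

0.75 kWh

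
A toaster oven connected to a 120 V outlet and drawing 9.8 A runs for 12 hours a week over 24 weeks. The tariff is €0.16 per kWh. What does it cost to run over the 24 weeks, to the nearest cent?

€54.19

Power = 9.8 A × 120 V = 1176 W = 1.176 kW
Runtime = 12 h/week × 24 weeks = 288 h
Energy = 1.176 kW × 288 h = 338.688 kWh
Cost = 338.688 kWh × €0.16/kWh = €54.19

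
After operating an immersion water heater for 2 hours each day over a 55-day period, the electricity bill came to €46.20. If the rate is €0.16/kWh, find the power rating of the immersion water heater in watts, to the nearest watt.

2625 W

Energy = €46.20 ÷ €0.16/kWh = 288.75 kWh
Runtime = 2 h/day × 55 days = 110 h
Power = 288.75 kWh ÷ 110 h = 2.625 kW = 2625 W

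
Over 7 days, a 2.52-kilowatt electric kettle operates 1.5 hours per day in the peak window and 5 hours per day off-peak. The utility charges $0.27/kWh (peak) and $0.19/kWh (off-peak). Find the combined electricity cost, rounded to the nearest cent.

$23.90

Peak energy = 2.52 kW × 1.5 h × 7 = 26.46 kWh
Off-peak energy = 2.52 kW × 5 h × 7 = 88.2 kWh
Cost = 26.46 × $0.27 + 88.2 × $0.19 = $7.1442 + $16.758 = $23.90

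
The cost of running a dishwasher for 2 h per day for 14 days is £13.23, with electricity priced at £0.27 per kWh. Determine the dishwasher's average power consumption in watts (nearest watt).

1750 W

Energy = £13.23 ÷ £0.27/kWh = 49 kWh
Runtime = 2 h/day × 14 days = 28 h
Power = 49 kWh ÷ 28 h = 1.75 kW = 1750 W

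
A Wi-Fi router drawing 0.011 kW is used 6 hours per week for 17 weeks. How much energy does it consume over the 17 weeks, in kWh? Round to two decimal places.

Runtime = 6 h/week × 17 weeks = 102 h
Energy = 0.011 kW × 102 h = 1.122 kWh ≈ 1.12 kWh

1.12 kWh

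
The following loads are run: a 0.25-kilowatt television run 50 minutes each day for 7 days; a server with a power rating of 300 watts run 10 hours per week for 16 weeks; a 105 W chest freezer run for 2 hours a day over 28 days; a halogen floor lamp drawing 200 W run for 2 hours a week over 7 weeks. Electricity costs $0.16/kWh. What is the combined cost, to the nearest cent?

television: Runtime = 50 min × 7 = 350 min = 5.833333… h
television: 0.25 kW × 5.833333… h = 1.458333… kWh
server: Runtime = 10 h/week × 16 weeks = 160 h
server: 0.3 kW × 160 h = 48 kWh
chest freezer: Runtime = 2 h/day × 28 days = 56 h
chest freezer: 0.105 kW × 56 h = 5.88 kWh
halogen floor lamp: Runtime = 2 h/week × 7 weeks = 14 h
halogen floor lamp: 0.2 kW × 14 h = 2.8 kWh
Total energy = 58.138333… kWh
Cost = 58.138333… × $0.16 = $9.30

$9.30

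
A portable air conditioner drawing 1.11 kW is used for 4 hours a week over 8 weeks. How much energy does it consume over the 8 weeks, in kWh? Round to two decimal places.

35.52 kWh

Runtime = 4 h/week × 8 weeks = 32 h
Energy = 1.11 kW × 32 h = 35.52 kWh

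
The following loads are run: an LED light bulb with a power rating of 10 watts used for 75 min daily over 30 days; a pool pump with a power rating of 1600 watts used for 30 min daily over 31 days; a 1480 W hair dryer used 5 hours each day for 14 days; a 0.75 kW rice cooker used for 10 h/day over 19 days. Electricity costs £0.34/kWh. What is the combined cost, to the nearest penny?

£92.23

LED light bulb: Runtime = 75 min × 30 = 2250 min = 37.5 h
LED light bulb: 0.01 kW × 37.5 h = 0.375 kWh
pool pump: Runtime = 30 min × 31 = 930 min = 15.5 h
pool pump: 1.6 kW × 15.5 h = 24.8 kWh
hair dryer: Runtime = 5 h/day × 14 days = 70 h
hair dryer: 1.48 kW × 70 h = 103.6 kWh
rice cooker: Runtime = 10 h/day × 19 days = 190 h
rice cooker: 0.75 kW × 190 h = 142.5 kWh
Total energy = 271.275 kWh
Cost = 271.275 × £0.34 = £92.23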